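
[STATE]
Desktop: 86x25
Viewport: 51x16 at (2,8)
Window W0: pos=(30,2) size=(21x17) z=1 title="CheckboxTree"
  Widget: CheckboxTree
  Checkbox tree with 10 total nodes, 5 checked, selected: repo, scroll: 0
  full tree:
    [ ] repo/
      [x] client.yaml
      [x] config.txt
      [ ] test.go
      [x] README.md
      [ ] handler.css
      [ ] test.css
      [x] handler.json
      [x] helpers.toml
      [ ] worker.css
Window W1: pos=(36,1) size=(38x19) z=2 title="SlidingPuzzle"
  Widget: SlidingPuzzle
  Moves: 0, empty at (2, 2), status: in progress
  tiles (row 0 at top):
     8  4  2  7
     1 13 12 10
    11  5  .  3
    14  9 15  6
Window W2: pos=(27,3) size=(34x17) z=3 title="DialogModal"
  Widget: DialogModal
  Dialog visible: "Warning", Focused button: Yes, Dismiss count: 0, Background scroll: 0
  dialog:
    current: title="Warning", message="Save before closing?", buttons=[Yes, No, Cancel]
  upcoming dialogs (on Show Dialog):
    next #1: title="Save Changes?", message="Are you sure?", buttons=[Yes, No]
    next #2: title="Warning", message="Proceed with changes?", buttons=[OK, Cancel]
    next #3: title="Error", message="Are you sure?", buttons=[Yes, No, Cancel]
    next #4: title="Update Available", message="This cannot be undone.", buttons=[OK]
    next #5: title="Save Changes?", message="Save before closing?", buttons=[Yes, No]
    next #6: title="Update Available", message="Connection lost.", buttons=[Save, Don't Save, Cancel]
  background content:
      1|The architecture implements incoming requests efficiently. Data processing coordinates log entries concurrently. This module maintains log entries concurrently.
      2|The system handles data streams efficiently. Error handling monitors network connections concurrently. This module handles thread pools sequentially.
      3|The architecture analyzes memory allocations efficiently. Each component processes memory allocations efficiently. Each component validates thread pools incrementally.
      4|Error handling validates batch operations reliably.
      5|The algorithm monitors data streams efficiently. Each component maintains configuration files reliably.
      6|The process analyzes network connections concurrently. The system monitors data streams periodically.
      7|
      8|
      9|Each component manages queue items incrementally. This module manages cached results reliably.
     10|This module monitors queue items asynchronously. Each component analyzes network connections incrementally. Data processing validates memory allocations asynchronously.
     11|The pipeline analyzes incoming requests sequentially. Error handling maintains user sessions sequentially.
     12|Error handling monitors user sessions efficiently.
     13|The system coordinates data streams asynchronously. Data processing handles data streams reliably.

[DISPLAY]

                         ┃The architecture analyzes
                         ┃Error handling validates 
                         ┃The ┌────────────────────
                         ┃The │       Warning      
                         ┃    │ Save before closing
                         ┃    │ [Yes]  No   Cancel 
                         ┃Each└────────────────────
                         ┃This module monitors queu
                         ┃The pipeline analyzes inc
                         ┃Error handling monitors u
                         ┃The system coordinates da
                         ┗━━━━━━━━━━━━━━━━━━━━━━━━━
                                                   
                                                   
                                                   
                                                   


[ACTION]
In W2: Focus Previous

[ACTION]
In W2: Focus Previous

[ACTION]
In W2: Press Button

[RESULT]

                         ┃The architecture analyzes
                         ┃Error handling validates 
                         ┃The algorithm monitors da
                         ┃The process analyzes netw
                         ┃                         
                         ┃                         
                         ┃Each component manages qu
                         ┃This module monitors queu
                         ┃The pipeline analyzes inc
                         ┃Error handling monitors u
                         ┃The system coordinates da
                         ┗━━━━━━━━━━━━━━━━━━━━━━━━━
                                                   
                                                   
                                                   
                                                   


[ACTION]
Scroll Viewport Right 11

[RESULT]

              ┃The architecture analyzes memory┃   
              ┃Error handling validates batch o┃   
              ┃The algorithm monitors data stre┃   
              ┃The process analyzes network con┃   
              ┃                                ┃   
              ┃                                ┃   
              ┃Each component manages queue ite┃   
              ┃This module monitors queue items┃   
              ┃The pipeline analyzes incoming r┃   
              ┃Error handling monitors user ses┃   
              ┃The system coordinates data stre┃   
              ┗━━━━━━━━━━━━━━━━━━━━━━━━━━━━━━━━┛━━━
                                                   
                                                   
                                                   
                                                   


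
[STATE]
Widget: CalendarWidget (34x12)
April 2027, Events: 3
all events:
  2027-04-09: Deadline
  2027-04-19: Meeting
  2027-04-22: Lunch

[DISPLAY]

            April 2027            
Mo Tu We Th Fr Sa Su              
          1  2  3  4              
 5  6  7  8  9* 10 11             
12 13 14 15 16 17 18              
19* 20 21 22* 23 24 25            
26 27 28 29 30                    
                                  
                                  
                                  
                                  
                                  


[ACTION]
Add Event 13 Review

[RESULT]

            April 2027            
Mo Tu We Th Fr Sa Su              
          1  2  3  4              
 5  6  7  8  9* 10 11             
12 13* 14 15 16 17 18             
19* 20 21 22* 23 24 25            
26 27 28 29 30                    
                                  
                                  
                                  
                                  
                                  


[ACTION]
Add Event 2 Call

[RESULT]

            April 2027            
Mo Tu We Th Fr Sa Su              
          1  2*  3  4             
 5  6  7  8  9* 10 11             
12 13* 14 15 16 17 18             
19* 20 21 22* 23 24 25            
26 27 28 29 30                    
                                  
                                  
                                  
                                  
                                  


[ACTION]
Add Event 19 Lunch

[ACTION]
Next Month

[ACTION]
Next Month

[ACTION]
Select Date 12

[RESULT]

            June 2027             
Mo Tu We Th Fr Sa Su              
    1  2  3  4  5  6              
 7  8  9 10 11 [12] 13            
14 15 16 17 18 19 20              
21 22 23 24 25 26 27              
28 29 30                          
                                  
                                  
                                  
                                  
                                  


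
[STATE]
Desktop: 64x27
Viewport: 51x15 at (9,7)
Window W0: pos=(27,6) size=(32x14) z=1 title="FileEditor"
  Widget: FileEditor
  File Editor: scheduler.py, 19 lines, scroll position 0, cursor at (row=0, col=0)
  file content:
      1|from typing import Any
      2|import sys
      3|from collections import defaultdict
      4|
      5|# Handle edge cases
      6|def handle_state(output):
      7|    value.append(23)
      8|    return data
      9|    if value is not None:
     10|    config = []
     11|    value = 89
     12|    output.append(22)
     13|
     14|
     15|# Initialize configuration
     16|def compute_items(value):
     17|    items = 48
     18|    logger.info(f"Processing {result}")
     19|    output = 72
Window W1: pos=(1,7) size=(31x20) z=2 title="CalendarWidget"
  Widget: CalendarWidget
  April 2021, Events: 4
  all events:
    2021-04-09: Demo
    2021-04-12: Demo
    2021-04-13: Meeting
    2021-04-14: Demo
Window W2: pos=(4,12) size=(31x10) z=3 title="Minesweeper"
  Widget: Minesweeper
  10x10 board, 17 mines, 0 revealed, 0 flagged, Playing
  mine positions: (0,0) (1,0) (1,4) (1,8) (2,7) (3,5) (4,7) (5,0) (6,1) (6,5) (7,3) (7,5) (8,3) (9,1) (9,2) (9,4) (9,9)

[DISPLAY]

━━━━━━━━━━━━━━━━━━━━━━┓eEditor                   ┃ 
arWidget              ┃──────────────────────────┨ 
──────────────────────┨ typing import Any       ▲┃ 
   April 2021         ┃rt sys                   █┃ 
e Th Fr Sa Su         ┃ collections import defau░┃ 
━━━━━━━━━━━━━━━━━━━━━━━━━┓                      ░┃ 
esweeper                 ┃e edge cases          ░┃ 
─────────────────────────┨dle_state(output):    ░┃ 
■■■■■■                   ┃ue.append(23)         ░┃ 
■■■■■■                   ┃urn data              ░┃ 
■■■■■■                   ┃value is not None:    ░┃ 
■■■■■■                   ┃fig = []              ▼┃ 
■■■■■■                   ┃━━━━━━━━━━━━━━━━━━━━━━━┛ 
■■■■■■                   ┃                         
━━━━━━━━━━━━━━━━━━━━━━━━━┛                         


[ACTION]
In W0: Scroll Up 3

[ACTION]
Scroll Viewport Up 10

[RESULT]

                                                   
                                                   
                                                   
                                                   
                                                   
                                                   
                  ┏━━━━━━━━━━━━━━━━━━━━━━━━━━━━━━┓ 
━━━━━━━━━━━━━━━━━━━━━━┓eEditor                   ┃ 
arWidget              ┃──────────────────────────┨ 
──────────────────────┨ typing import Any       ▲┃ 
   April 2021         ┃rt sys                   █┃ 
e Th Fr Sa Su         ┃ collections import defau░┃ 
━━━━━━━━━━━━━━━━━━━━━━━━━┓                      ░┃ 
esweeper                 ┃e edge cases          ░┃ 
─────────────────────────┨dle_state(output):    ░┃ 


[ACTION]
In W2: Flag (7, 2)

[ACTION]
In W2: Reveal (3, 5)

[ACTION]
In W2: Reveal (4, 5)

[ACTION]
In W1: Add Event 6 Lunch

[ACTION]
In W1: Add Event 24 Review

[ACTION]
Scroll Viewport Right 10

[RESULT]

                                                   
                                                   
                                                   
                                                   
                                                   
                                                   
              ┏━━━━━━━━━━━━━━━━━━━━━━━━━━━━━━┓     
━━━━━━━━━━━━━━━━━━┓eEditor                   ┃     
dget              ┃──────────────────────────┨     
──────────────────┨ typing import Any       ▲┃     
pril 2021         ┃rt sys                   █┃     
 Fr Sa Su         ┃ collections import defau░┃     
━━━━━━━━━━━━━━━━━━━━━┓                      ░┃     
eper                 ┃e edge cases          ░┃     
─────────────────────┨dle_state(output):    ░┃     


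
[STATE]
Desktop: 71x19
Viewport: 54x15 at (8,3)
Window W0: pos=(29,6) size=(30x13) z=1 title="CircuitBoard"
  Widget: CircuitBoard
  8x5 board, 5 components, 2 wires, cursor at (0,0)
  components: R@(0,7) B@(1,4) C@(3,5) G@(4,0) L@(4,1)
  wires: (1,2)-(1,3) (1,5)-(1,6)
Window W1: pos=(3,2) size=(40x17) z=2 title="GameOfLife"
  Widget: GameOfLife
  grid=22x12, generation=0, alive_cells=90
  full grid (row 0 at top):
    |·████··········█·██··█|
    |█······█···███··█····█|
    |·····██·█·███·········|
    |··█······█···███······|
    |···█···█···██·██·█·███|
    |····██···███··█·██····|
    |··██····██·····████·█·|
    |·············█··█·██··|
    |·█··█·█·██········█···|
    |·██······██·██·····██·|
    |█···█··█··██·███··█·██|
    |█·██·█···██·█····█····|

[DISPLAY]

eOfLife                           ┃                   
──────────────────────────────────┨                   
 0                                ┃                   
█··········█·██··█                ┃━━━━━━━━━━━━━━━┓   
···█···███··█····█                ┃               ┃   
·██·█·███·········                ┃───────────────┨   
·····█···███······                ┃5 6 7          ┃   
···█···██·██·█·███                ┃               ┃   
██···███··█·██····                ┃               ┃   
····██·····████·█·                ┃ ─ ·   B   · ─ ┃   
·········█··█·██··                ┃               ┃   
█·█·██········█···                ┃               ┃   
·····██·██·····██·                ┃               ┃   
█··█··██·███··█·██                ┃           C   ┃   
·█···██·█····█····                ┃               ┃   


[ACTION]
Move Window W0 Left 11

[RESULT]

eOfLife                           ┃                   
──────────────────────────────────┨                   
 0                                ┃                   
█··········█·██··█                ┃━━━━┓              
···█···███··█····█                ┃    ┃              
·██·█·███·········                ┃────┨              
·····█···███······                ┃    ┃              
···█···██·██·█·███                ┃    ┃              
██···███··█·██····                ┃    ┃              
····██·····████·█·                ┃· ─ ┃              
·········█··█·██··                ┃    ┃              
█·█·██········█···                ┃    ┃              
·····██·██·····██·                ┃    ┃              
█··█··██·███··█·██                ┃C   ┃              
·█···██·█····█····                ┃    ┃              


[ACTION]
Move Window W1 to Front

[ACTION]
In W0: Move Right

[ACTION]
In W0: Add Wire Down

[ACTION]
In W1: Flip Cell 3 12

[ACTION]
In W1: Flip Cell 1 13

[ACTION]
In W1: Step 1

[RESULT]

eOfLife                           ┃                   
──────────────────────────────────┨                   
 1                                ┃                   
············██····                ┃━━━━┓              
████··█·█···██····                ┃    ┃              
··█████···██······                ┃────┨              
··████·····██···█·                ┃    ┃              
█···██·······██·█·                ┃    ┃              
█····█·████······█                ┃    ┃              
█···██····█·······                ┃· ─ ┃              
···█·······██·····                ┃    ┃              
····███·██···██·█·                ┃    ┃              
·█·█····██····█·██                ┃    ┃              
█···█·····█···█·██                ┃C   ┃              
█····██·███·······                ┃    ┃              


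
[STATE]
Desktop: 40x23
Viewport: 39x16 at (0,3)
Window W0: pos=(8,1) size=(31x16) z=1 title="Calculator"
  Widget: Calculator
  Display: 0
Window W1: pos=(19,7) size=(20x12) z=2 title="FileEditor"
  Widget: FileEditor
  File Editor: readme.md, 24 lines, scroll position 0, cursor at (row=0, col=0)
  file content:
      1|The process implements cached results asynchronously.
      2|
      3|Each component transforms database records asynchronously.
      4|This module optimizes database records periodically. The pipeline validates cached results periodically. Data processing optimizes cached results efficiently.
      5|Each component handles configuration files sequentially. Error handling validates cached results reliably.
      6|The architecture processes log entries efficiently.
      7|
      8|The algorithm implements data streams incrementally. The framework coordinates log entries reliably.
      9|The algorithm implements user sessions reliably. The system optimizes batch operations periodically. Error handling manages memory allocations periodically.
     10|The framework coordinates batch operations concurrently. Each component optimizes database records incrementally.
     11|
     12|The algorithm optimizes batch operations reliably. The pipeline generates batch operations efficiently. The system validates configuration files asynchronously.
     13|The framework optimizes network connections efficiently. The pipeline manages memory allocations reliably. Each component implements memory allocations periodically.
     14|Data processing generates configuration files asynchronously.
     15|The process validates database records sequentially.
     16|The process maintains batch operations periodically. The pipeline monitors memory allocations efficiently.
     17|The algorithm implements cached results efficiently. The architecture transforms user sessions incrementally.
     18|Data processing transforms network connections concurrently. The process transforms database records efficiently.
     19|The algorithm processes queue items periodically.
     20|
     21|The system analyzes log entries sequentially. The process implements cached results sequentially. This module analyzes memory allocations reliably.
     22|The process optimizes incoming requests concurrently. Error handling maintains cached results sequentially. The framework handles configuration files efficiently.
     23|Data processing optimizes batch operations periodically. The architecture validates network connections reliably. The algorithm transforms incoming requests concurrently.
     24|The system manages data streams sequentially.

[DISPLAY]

        ┠─────────────────────────────┨
        ┃                            0┃
        ┃┌───┬───┬───┬───┐            ┃
        ┃│ 7 │ 8 │ 9 │ ÷ │            ┃
        ┃├───┼───┼─┏━━━━━━━━━━━━━━━━━━┓
        ┃│ 4 │ 5 │ ┃ FileEditor       ┃
        ┃├───┼───┼─┠──────────────────┨
        ┃│ 1 │ 2 │ ┃█he process imple▲┃
        ┃├───┼───┼─┃                 █┃
        ┃│ 0 │ . │ ┃Each component tr░┃
        ┃├───┼───┼─┃This module optim░┃
        ┃│ C │ MC│ ┃Each component ha░┃
        ┃└───┴───┴─┃The architecture ░┃
        ┗━━━━━━━━━━┃                 ░┃
                   ┃The algorithm imp▼┃
                   ┗━━━━━━━━━━━━━━━━━━┛


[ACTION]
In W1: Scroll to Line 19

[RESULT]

        ┠─────────────────────────────┨
        ┃                            0┃
        ┃┌───┬───┬───┬───┐            ┃
        ┃│ 7 │ 8 │ 9 │ ÷ │            ┃
        ┃├───┼───┼─┏━━━━━━━━━━━━━━━━━━┓
        ┃│ 4 │ 5 │ ┃ FileEditor       ┃
        ┃├───┼───┼─┠──────────────────┨
        ┃│ 1 │ 2 │ ┃The algorithm imp▲┃
        ┃├───┼───┼─┃Data processing t░┃
        ┃│ 0 │ . │ ┃The algorithm pro░┃
        ┃├───┼───┼─┃                 ░┃
        ┃│ C │ MC│ ┃The system analyz░┃
        ┃└───┴───┴─┃The process optim░┃
        ┗━━━━━━━━━━┃Data processing o█┃
                   ┃The system manage▼┃
                   ┗━━━━━━━━━━━━━━━━━━┛


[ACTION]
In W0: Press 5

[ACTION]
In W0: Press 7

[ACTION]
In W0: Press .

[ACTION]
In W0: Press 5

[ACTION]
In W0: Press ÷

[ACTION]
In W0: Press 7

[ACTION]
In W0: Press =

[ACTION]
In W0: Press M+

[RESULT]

        ┠─────────────────────────────┨
        ┃                  8.214285714┃
        ┃┌───┬───┬───┬───┐            ┃
        ┃│ 7 │ 8 │ 9 │ ÷ │            ┃
        ┃├───┼───┼─┏━━━━━━━━━━━━━━━━━━┓
        ┃│ 4 │ 5 │ ┃ FileEditor       ┃
        ┃├───┼───┼─┠──────────────────┨
        ┃│ 1 │ 2 │ ┃The algorithm imp▲┃
        ┃├───┼───┼─┃Data processing t░┃
        ┃│ 0 │ . │ ┃The algorithm pro░┃
        ┃├───┼───┼─┃                 ░┃
        ┃│ C │ MC│ ┃The system analyz░┃
        ┃└───┴───┴─┃The process optim░┃
        ┗━━━━━━━━━━┃Data processing o█┃
                   ┃The system manage▼┃
                   ┗━━━━━━━━━━━━━━━━━━┛


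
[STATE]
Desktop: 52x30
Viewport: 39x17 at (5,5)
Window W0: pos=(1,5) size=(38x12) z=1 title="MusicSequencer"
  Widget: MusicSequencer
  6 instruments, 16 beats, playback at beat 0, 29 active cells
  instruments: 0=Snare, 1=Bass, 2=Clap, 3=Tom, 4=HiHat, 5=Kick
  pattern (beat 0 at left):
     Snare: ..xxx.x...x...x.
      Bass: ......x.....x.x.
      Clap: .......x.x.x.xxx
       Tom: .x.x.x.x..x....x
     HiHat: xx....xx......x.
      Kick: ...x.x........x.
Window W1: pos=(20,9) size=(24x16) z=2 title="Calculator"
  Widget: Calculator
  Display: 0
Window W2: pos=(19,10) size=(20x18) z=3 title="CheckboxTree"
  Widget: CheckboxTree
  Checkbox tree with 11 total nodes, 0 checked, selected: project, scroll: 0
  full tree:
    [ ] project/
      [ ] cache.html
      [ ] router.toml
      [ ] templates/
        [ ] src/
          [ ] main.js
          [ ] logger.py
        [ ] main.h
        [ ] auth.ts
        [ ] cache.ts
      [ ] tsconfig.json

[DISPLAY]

━━━━━━━━━━━━━━━━━━━━━━━━━━━━━━━━━┓     
sicSequencer                     ┃     
─────────────────────────────────┨     
   ▼123456789012345              ┃     
are··███·█···█·┏━━━━━━━━━━━━━━━━━━━━━━┓
ass······█····┏━━━━━━━━━━━━━━━━━━┓    ┃
lap·······█·█·┃ CheckboxTree     ┃────┨
Tom·█·█·█·█··█┠──────────────────┨   0┃
Hat██····██···┃>[ ] project/     ┃    ┃
ick···█·█·····┃   [ ] cache.html ┃    ┃
              ┃   [ ] router.toml┃    ┃
━━━━━━━━━━━━━━┃   [ ] templates/ ┃    ┃
              ┃     [ ] src/     ┃    ┃
              ┃       [ ] main.js┃    ┃
              ┃       [ ] logger.┃    ┃
              ┃     [ ] main.h   ┃    ┃
              ┃     [ ] auth.ts  ┃    ┃


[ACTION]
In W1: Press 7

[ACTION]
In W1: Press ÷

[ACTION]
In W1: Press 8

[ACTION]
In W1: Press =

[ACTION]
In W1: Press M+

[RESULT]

━━━━━━━━━━━━━━━━━━━━━━━━━━━━━━━━━┓     
sicSequencer                     ┃     
─────────────────────────────────┨     
   ▼123456789012345              ┃     
are··███·█···█·┏━━━━━━━━━━━━━━━━━━━━━━┓
ass······█····┏━━━━━━━━━━━━━━━━━━┓    ┃
lap·······█·█·┃ CheckboxTree     ┃────┨
Tom·█·█·█·█··█┠──────────────────┨.875┃
Hat██····██···┃>[ ] project/     ┃    ┃
ick···█·█·····┃   [ ] cache.html ┃    ┃
              ┃   [ ] router.toml┃    ┃
━━━━━━━━━━━━━━┃   [ ] templates/ ┃    ┃
              ┃     [ ] src/     ┃    ┃
              ┃       [ ] main.js┃    ┃
              ┃       [ ] logger.┃    ┃
              ┃     [ ] main.h   ┃    ┃
              ┃     [ ] auth.ts  ┃    ┃


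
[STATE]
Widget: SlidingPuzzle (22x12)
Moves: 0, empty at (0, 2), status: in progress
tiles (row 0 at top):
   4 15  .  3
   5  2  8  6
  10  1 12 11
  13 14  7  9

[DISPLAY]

┌────┬────┬────┬────┐ 
│  4 │ 15 │    │  3 │ 
├────┼────┼────┼────┤ 
│  5 │  2 │  8 │  6 │ 
├────┼────┼────┼────┤ 
│ 10 │  1 │ 12 │ 11 │ 
├────┼────┼────┼────┤ 
│ 13 │ 14 │  7 │  9 │ 
└────┴────┴────┴────┘ 
Moves: 0              
                      
                      


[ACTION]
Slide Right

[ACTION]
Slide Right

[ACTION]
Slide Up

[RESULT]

┌────┬────┬────┬────┐ 
│  5 │  4 │ 15 │  3 │ 
├────┼────┼────┼────┤ 
│    │  2 │  8 │  6 │ 
├────┼────┼────┼────┤ 
│ 10 │  1 │ 12 │ 11 │ 
├────┼────┼────┼────┤ 
│ 13 │ 14 │  7 │  9 │ 
└────┴────┴────┴────┘ 
Moves: 3              
                      
                      


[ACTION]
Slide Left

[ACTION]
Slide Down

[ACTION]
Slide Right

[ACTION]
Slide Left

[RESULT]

┌────┬────┬────┬────┐ 
│  5 │    │ 15 │  3 │ 
├────┼────┼────┼────┤ 
│  2 │  4 │  8 │  6 │ 
├────┼────┼────┼────┤ 
│ 10 │  1 │ 12 │ 11 │ 
├────┼────┼────┼────┤ 
│ 13 │ 14 │  7 │  9 │ 
└────┴────┴────┴────┘ 
Moves: 7              
                      
                      


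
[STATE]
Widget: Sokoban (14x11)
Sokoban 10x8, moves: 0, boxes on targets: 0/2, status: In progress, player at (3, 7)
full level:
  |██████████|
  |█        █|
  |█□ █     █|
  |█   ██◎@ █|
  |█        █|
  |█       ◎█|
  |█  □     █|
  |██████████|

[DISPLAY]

██████████    
█        █    
█□ █     █    
█   ██◎@ █    
█        █    
█       ◎█    
█  □     █    
██████████    
Moves: 0  0/2 
              
              


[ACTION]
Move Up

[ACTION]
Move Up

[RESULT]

██████████    
█      @ █    
█□ █     █    
█   ██◎  █    
█        █    
█       ◎█    
█  □     █    
██████████    
Moves: 2  0/2 
              
              


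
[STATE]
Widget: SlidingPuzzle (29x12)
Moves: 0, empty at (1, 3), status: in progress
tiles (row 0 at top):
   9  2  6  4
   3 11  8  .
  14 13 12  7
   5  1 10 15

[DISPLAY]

┌────┬────┬────┬────┐        
│  9 │  2 │  6 │  4 │        
├────┼────┼────┼────┤        
│  3 │ 11 │  8 │    │        
├────┼────┼────┼────┤        
│ 14 │ 13 │ 12 │  7 │        
├────┼────┼────┼────┤        
│  5 │  1 │ 10 │ 15 │        
└────┴────┴────┴────┘        
Moves: 0                     
                             
                             


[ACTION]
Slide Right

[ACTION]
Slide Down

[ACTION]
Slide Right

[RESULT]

┌────┬────┬────┬────┐        
│  9 │    │  2 │  4 │        
├────┼────┼────┼────┤        
│  3 │ 11 │  6 │  8 │        
├────┼────┼────┼────┤        
│ 14 │ 13 │ 12 │  7 │        
├────┼────┼────┼────┤        
│  5 │  1 │ 10 │ 15 │        
└────┴────┴────┴────┘        
Moves: 3                     
                             
                             


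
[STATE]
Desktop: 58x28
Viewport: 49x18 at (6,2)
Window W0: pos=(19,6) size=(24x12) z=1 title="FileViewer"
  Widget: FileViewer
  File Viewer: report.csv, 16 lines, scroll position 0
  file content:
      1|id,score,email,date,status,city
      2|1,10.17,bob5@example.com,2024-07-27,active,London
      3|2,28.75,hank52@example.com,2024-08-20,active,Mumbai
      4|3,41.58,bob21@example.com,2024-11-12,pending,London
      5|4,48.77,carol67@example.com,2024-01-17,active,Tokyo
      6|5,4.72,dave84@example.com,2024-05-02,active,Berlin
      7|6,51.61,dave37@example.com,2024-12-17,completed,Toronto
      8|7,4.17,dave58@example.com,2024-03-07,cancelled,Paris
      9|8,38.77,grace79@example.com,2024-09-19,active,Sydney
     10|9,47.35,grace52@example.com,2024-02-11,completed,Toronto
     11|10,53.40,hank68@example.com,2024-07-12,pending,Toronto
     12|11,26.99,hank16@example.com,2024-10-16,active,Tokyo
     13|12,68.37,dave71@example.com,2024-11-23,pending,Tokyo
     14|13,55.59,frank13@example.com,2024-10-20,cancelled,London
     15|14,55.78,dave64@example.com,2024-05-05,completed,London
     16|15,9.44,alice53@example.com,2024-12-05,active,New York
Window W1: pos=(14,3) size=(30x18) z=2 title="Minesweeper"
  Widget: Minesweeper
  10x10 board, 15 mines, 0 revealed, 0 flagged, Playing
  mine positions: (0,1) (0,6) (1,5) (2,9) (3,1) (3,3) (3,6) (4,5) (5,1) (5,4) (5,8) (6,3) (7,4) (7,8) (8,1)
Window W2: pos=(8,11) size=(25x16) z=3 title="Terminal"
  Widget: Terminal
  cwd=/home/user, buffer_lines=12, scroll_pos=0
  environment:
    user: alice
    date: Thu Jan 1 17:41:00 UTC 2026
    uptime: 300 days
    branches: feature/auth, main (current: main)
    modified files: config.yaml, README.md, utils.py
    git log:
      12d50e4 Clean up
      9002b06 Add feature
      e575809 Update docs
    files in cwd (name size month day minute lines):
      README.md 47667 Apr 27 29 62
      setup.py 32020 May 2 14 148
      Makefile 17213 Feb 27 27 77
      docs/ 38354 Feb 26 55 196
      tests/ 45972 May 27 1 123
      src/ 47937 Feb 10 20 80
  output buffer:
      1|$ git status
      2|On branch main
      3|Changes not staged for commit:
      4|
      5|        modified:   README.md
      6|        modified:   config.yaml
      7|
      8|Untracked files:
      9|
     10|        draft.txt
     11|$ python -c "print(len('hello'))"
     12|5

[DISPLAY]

                                                 
        ┏━━━━━━━━━━━━━━━━━━━━━━━━━━━━┓           
        ┃ Minesweeper                ┃           
        ┠────────────────────────────┨           
        ┃■■■■■■■■■■                  ┃           
        ┃■■■■■■■■■■                  ┃           
        ┃■■■■■■■■■■                  ┃           
        ┃■■■■■■■■■■                  ┃           
        ┃■■■■■■■■■■                  ┃           
  ┏━━━━━━━━━━━━━━━━━━━━━━━┓          ┃           
  ┃ Terminal              ┃          ┃           
  ┠───────────────────────┨          ┃           
  ┃$ git status           ┃          ┃           
  ┃On branch main         ┃          ┃           
  ┃Changes not staged for ┃          ┃           
  ┃                       ┃          ┃           
  ┃        modified:   REA┃          ┃           
  ┃        modified:   con┃          ┃           


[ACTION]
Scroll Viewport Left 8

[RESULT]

                                                 
              ┏━━━━━━━━━━━━━━━━━━━━━━━━━━━━┓     
              ┃ Minesweeper                ┃     
              ┠────────────────────────────┨     
              ┃■■■■■■■■■■                  ┃     
              ┃■■■■■■■■■■                  ┃     
              ┃■■■■■■■■■■                  ┃     
              ┃■■■■■■■■■■                  ┃     
              ┃■■■■■■■■■■                  ┃     
        ┏━━━━━━━━━━━━━━━━━━━━━━━┓          ┃     
        ┃ Terminal              ┃          ┃     
        ┠───────────────────────┨          ┃     
        ┃$ git status           ┃          ┃     
        ┃On branch main         ┃          ┃     
        ┃Changes not staged for ┃          ┃     
        ┃                       ┃          ┃     
        ┃        modified:   REA┃          ┃     
        ┃        modified:   con┃          ┃     


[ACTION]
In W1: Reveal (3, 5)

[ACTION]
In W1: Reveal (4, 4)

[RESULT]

                                                 
              ┏━━━━━━━━━━━━━━━━━━━━━━━━━━━━┓     
              ┃ Minesweeper                ┃     
              ┠────────────────────────────┨     
              ┃■■■■■■■■■■                  ┃     
              ┃■■■■■■■■■■                  ┃     
              ┃■■■■■■■■■■                  ┃     
              ┃■■■■■2■■■■                  ┃     
              ┃■■■■3■■■■■                  ┃     
        ┏━━━━━━━━━━━━━━━━━━━━━━━┓          ┃     
        ┃ Terminal              ┃          ┃     
        ┠───────────────────────┨          ┃     
        ┃$ git status           ┃          ┃     
        ┃On branch main         ┃          ┃     
        ┃Changes not staged for ┃          ┃     
        ┃                       ┃          ┃     
        ┃        modified:   REA┃          ┃     
        ┃        modified:   con┃          ┃     


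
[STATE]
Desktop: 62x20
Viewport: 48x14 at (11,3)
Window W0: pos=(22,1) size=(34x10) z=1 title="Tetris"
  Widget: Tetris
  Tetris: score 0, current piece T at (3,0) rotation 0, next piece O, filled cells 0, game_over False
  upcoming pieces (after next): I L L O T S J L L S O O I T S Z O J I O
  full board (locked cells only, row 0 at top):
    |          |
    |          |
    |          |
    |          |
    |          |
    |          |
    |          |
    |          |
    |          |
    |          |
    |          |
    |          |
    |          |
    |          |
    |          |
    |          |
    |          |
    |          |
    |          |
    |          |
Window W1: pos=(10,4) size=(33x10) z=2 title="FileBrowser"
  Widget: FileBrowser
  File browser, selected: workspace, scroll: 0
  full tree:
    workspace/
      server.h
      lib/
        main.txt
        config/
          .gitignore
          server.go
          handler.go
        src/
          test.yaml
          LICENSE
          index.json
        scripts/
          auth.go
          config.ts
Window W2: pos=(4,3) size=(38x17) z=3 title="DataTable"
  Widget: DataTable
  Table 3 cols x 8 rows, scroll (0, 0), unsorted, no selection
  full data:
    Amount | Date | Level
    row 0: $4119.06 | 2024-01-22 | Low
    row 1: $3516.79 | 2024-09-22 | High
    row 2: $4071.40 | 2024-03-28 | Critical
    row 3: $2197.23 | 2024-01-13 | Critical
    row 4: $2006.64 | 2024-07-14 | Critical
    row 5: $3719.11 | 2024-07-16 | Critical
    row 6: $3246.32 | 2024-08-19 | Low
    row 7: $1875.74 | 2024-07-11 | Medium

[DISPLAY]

━━━━━━━━━━━━━━━━━━━━━━━━━━━━━━┓─────────────┨   
able                          ┃┓            ┃   
──────────────────────────────┨┃            ┃   
  │Date      │Level           ┃┨            ┃   
──┼──────────┼────────        ┃┃            ┃   
06│2024-01-22│Low             ┃┃            ┃   
79│2024-09-22│High            ┃┃            ┃   
40│2024-03-28│Critical        ┃┃━━━━━━━━━━━━┛   
23│2024-01-13│Critical        ┃┃                
64│2024-07-14│Critical        ┃┃                
11│2024-07-16│Critical        ┃┛                
32│2024-08-19│Low             ┃                 
74│2024-07-11│Medium          ┃                 
                              ┃                 


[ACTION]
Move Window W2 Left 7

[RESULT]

━━━━━━━━━━━━━━━━━━━━━━━━━━┓─────────────────┨   
                          ┃━━━━┓            ┃   
──────────────────────────┨    ┃            ┃   
ate      │Level           ┃────┨            ┃   
─────────┼────────        ┃    ┃            ┃   
024-01-22│Low             ┃    ┃            ┃   
024-09-22│High            ┃    ┃            ┃   
024-03-28│Critical        ┃    ┃━━━━━━━━━━━━┛   
024-01-13│Critical        ┃    ┃                
024-07-14│Critical        ┃    ┃                
024-07-16│Critical        ┃━━━━┛                
024-08-19│Low             ┃                     
024-07-11│Medium          ┃                     
                          ┃                     


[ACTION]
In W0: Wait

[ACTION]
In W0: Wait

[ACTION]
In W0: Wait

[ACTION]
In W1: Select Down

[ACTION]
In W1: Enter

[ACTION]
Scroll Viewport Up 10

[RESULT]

                                                
           ┏━━━━━━━━━━━━━━━━━━━━━━━━━━━━━━━━┓   
           ┃ Tetris                         ┃   
━━━━━━━━━━━━━━━━━━━━━━━━━━┓─────────────────┨   
                          ┃━━━━┓            ┃   
──────────────────────────┨    ┃            ┃   
ate      │Level           ┃────┨            ┃   
─────────┼────────        ┃    ┃            ┃   
024-01-22│Low             ┃    ┃            ┃   
024-09-22│High            ┃    ┃            ┃   
024-03-28│Critical        ┃    ┃━━━━━━━━━━━━┛   
024-01-13│Critical        ┃    ┃                
024-07-14│Critical        ┃    ┃                
024-07-16│Critical        ┃━━━━┛                
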